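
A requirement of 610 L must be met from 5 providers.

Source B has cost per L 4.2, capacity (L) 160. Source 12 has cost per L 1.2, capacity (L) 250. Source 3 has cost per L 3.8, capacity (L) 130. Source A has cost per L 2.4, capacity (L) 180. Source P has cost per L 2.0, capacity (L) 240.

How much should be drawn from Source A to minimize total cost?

Use providers in increasing cost order.
Source 12 (1.2): use full 250 → 360 L to go.
Take 240 from Source P at 2.0 → need 120 more.
Source A at 2.4: take 120 of its 180 → requirement met.
Source 3, Source B: unused.

120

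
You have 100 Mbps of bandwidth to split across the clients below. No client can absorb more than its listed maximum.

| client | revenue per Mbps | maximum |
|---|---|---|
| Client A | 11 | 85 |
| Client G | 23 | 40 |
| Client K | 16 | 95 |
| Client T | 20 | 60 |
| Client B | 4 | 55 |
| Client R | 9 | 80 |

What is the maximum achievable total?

Order the clients by revenue per Mbps: Client G 23 > Client T 20 > Client K 16 > Client A 11 > Client R 9 > Client B 4.
Give Client G 40 to hit its cap of 40 — 60 left.
Give Client T 60 to hit its cap of 60 — 0 left.
Total = 23×40 + 20×60 = 2120.

2120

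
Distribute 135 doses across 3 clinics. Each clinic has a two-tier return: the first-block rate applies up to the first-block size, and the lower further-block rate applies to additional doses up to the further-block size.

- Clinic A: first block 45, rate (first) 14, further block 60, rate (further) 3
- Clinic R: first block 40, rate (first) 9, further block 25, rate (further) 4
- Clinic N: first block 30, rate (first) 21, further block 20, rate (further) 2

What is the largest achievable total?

Order all 6 blocks by rate: Clinic N/T1 21 > Clinic A/T1 14 > Clinic R/T1 9 > Clinic R/T2 4 > Clinic A/T2 3 > Clinic N/T2 2.
Fill Clinic N T1 block (30 at 21) — 105 left.
Clinic A T1 at 14: fill all 45 — 60 left.
Clinic R/T1 (9): +40 — 20 left.
20 remain; put them into Clinic R T2 at 4.
Total = 21×30 + 14×45 + 9×40 + 4×20 = 1700.

1700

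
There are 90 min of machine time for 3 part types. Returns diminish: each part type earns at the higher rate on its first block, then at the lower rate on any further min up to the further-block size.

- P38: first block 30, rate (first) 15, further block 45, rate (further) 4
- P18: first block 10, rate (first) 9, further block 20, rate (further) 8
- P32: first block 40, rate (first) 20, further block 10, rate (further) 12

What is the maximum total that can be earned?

Treat each block as its own option and order by rate: P32/T1 20 > P38/T1 15 > P32/T2 12 > P18/T1 9 > P18/T2 8 > P38/T2 4.
P32 T1 at 20: fill all 40 → 50 left.
P38 T1 at 15: fill all 30 → 20 left.
Fill P32 T2 block (10 at 12) → 10 left.
Fill P18 T1 block (10 at 9) → 0 left.
Total = 20×40 + 15×30 + 12×10 + 9×10 = 1460.

1460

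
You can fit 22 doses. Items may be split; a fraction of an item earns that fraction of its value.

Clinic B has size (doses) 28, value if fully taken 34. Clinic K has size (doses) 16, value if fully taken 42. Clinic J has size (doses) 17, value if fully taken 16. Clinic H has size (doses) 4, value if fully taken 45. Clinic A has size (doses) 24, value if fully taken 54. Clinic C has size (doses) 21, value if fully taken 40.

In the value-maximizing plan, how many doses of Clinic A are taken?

Rank by value-to-size ratio: Clinic H 45/4≈11.2, Clinic K 42/16≈2.62, Clinic A 54/24≈2.25, Clinic C 40/21≈1.9, Clinic B 34/28≈1.21, Clinic J 16/17≈0.941.
All 4 doses of Clinic H fit (value 45) ; 18 remain.
All 16 doses of Clinic K fit (value 42) ; 2 remain.
2 doses left: a 2/24 share of Clinic A gives 54×2/24 = 4.5.

2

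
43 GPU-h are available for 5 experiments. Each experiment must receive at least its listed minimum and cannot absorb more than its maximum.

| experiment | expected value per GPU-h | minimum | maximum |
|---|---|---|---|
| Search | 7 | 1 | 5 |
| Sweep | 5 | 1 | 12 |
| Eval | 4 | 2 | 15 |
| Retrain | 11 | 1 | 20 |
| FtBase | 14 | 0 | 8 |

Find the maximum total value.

Meeting every minimum uses 1+1+2+1+0 = 5 GPU-h, leaving 38.
Order the experiments by expected value per GPU-h: FtBase 14 > Retrain 11 > Search 7 > Sweep 5 > Eval 4.
FtBase takes 8 more to reach its cap of 8 — 30 left.
Give Retrain 19 more to hit its cap of 20 — 11 left.
Search: +4 to 5 (cap) — 7 left.
Sweep has room for 11 more but only 7 remain, so it gets 8.
Total = 7×5 + 5×8 + 4×2 + 11×20 + 14×8 = 415.

415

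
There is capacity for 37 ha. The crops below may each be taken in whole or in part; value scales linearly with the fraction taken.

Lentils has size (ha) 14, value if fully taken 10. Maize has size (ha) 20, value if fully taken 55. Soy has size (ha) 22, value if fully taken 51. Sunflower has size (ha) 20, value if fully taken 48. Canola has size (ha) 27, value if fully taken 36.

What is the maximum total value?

Rank by value-to-size ratio: Maize 55/20≈2.75, Sunflower 48/20≈2.4, Soy 51/22≈2.32, Canola 36/27≈1.33, Lentils 10/14≈0.714.
Maize: take in full, 20 ha for value 55 → 17 left.
17 ha left: a 17/20 share of Sunflower gives 48×17/20 = 40.8.
Total value = 95.8.

95.8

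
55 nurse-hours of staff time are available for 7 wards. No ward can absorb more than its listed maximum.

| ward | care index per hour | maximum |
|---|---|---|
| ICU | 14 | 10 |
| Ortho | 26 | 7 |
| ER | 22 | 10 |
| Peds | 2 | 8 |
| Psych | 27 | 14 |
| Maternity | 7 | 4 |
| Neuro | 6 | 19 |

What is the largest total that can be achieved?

1008

Highest care index per hour first: Psych 27 > Ortho 26 > ER 22 > ICU 14 > Maternity 7 > Neuro 6 > Peds 2.
Give Psych 14 to hit its cap of 14 — 41 left.
Give Ortho 7 to hit its cap of 7 — 34 left.
ER: +10 to 10 (cap) — 24 left.
ICU: +10 to 10 (cap) — 14 left.
Maternity: +4 to 4 (cap) — 10 left.
Neuro has room for 19 but only 10 remain, so it gets 10.
Total = 14×10 + 26×7 + 22×10 + 27×14 + 7×4 + 6×10 = 1008.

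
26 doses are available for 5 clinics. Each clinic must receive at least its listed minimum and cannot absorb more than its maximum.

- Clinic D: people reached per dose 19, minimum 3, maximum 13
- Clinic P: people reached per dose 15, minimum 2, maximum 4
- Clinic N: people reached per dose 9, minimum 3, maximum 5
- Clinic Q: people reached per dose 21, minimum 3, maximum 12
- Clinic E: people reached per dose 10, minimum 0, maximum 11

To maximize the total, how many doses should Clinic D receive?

Meeting every minimum uses 3+2+3+3+0 = 11 doses, leaving 15.
Order the clinics by people reached per dose: Clinic Q 21 > Clinic D 19 > Clinic P 15 > Clinic E 10 > Clinic N 9.
Clinic Q takes 9 more to reach its cap of 12 → 6 left.
Clinic D: +6 (room for 10) → 9. Pool exhausted.

9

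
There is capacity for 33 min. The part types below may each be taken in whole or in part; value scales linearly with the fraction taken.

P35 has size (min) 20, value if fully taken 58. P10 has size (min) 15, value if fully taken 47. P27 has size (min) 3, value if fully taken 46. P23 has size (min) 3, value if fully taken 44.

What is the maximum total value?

Rank by value-to-size ratio: P27 46/3≈15.3, P23 44/3≈14.7, P10 47/15≈3.13, P35 58/20≈2.9.
P27: take in full, 3 min for value 46 → 30 left.
P23: take in full, 3 min for value 44 → 27 left.
P10: take in full, 15 min for value 47 → 12 left.
12 min left: a 12/20 share of P35 gives 58×12/20 = 34.8.
Total value = 171.8.

171.8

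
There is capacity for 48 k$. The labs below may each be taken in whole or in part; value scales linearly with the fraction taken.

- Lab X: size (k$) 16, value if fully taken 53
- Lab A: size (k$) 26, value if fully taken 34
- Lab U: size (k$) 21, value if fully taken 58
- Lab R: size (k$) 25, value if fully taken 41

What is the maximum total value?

129.04

Sort by value density: Lab X 53/16≈3.31, Lab U 58/21≈2.76, Lab R 41/25≈1.64, Lab A 34/26≈1.31.
Lab X: take in full, 16 k$ for value 53 → 32 left.
All 21 k$ of Lab U fit (value 58) → 11 remain.
11 k$ left: a 11/25 share of Lab R gives 41×11/25 = 18.04.
Total value = 129.04.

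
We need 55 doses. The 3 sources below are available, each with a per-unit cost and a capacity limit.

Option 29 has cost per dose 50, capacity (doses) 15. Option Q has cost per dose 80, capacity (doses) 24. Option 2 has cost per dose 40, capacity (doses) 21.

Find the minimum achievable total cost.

3110

Fill from the cheapest source first.
Option 2 (40): use full 21 ; 34 doses to go.
Option 29 at 50: take all 15 doses ; 19 still needed.
Option Q (80): take the remaining 19 ; done.
Cost = 21×40 + 15×50 + 19×80 = 3110.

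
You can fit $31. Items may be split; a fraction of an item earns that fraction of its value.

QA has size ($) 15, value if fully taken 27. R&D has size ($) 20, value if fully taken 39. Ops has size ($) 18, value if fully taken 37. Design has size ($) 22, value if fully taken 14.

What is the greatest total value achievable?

Rank by value-to-size ratio: Ops 37/18≈2.06, R&D 39/20≈1.95, QA 27/15≈1.8, Design 14/22≈0.636.
Ops: take in full, 18 $ for value 37 → 13 left.
Only 13 $ remain; take 13/20 of R&D for value 39×13/20 = 25.35.
Total value = 62.35.

62.35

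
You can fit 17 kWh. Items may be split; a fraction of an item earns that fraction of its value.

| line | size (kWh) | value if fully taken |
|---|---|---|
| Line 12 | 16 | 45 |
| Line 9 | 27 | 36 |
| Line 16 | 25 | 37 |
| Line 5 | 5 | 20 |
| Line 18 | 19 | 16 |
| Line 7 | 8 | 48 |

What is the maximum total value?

Best value per unit of size first: Line 7 48/8≈6, Line 5 20/5≈4, Line 12 45/16≈2.81, Line 16 37/25≈1.48, Line 9 36/27≈1.33, Line 18 16/19≈0.842.
Take all of Line 7 (8 kWh, value 48) ; 9 kWh left.
Take all of Line 5 (5 kWh, value 20) ; 4 kWh left.
4 kWh left: a 4/16 share of Line 12 gives 45×4/16 = 11.25.
Total value = 79.25.

79.25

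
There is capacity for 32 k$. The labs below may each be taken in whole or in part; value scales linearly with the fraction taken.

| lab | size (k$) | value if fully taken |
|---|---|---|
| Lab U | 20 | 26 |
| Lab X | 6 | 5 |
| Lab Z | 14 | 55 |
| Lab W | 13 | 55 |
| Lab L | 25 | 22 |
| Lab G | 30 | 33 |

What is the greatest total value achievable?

Best value per unit of size first: Lab W 55/13≈4.23, Lab Z 55/14≈3.93, Lab U 26/20≈1.3, Lab G 33/30≈1.1, Lab L 22/25≈0.88, Lab X 5/6≈0.833.
Lab W: take in full, 13 k$ for value 55 → 19 left.
All 14 k$ of Lab Z fit (value 55) → 5 remain.
Fill the last 5 k$ with part of Lab U: 5/20 of it earns 6.5.
Total value = 116.5.

116.5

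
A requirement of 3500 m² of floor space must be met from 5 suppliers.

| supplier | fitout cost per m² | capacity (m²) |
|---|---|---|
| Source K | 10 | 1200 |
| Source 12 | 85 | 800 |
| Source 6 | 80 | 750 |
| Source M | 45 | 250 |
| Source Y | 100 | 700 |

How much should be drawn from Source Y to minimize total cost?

Cheapest first:
Source K (10): use full 1200 ; 2300 m² to go.
Take 250 from Source M at 45 ; need 2050 more.
Source 6 at 80: take all 750 m² ; 1300 still needed.
Source 12 (85): use full 800 ; 500 m² to go.
Source Y at 100: take 500 of its 700 ; requirement met.

500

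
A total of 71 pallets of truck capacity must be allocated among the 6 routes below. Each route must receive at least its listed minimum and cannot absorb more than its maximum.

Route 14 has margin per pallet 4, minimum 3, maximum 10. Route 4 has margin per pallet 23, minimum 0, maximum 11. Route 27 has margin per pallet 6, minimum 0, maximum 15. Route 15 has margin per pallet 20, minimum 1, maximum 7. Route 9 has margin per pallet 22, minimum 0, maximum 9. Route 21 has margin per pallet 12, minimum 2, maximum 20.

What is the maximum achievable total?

957

Meeting every minimum uses 3+0+0+1+0+2 = 6 pallets, leaving 65.
Highest margin per pallet first: Route 4 23 > Route 9 22 > Route 15 20 > Route 21 12 > Route 27 6 > Route 14 4.
Route 4 takes 11 more to reach its cap of 11 → 54 left.
Give Route 9 9 more to hit its cap of 9 → 45 left.
Give Route 15 6 more to hit its cap of 7 → 39 left.
Give Route 21 18 more to hit its cap of 20 → 21 left.
Route 27: +15 to 15 (cap) → 6 left.
Only 6 left; Route 14 takes them to reach 9.
Total = 4×9 + 23×11 + 6×15 + 20×7 + 22×9 + 12×20 = 957.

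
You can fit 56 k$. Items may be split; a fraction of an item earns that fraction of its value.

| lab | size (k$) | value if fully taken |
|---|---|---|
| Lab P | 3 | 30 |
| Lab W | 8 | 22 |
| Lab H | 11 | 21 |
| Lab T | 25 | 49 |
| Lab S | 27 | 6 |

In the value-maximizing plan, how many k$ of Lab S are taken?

9

Best value per unit of size first: Lab P 30/3≈10, Lab W 22/8≈2.75, Lab T 49/25≈1.96, Lab H 21/11≈1.91, Lab S 6/27≈0.222.
Take all of Lab P (3 k$, value 30) — 53 k$ left.
Take all of Lab W (8 k$, value 22) — 45 k$ left.
Take all of Lab T (25 k$, value 49) — 20 k$ left.
Take all of Lab H (11 k$, value 21) — 9 k$ left.
Fill the last 9 k$ with part of Lab S: 9/27 of it earns 2.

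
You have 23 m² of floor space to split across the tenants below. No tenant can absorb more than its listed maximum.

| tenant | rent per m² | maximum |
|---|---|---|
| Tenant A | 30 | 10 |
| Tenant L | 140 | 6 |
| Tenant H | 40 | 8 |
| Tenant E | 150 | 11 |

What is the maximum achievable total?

Rank by rent per m²: Tenant E 150 > Tenant L 140 > Tenant H 40 > Tenant A 30.
Give Tenant E 11 to hit its cap of 11 ; 12 left.
Tenant L takes 6 to reach its cap of 6 ; 6 left.
Tenant H: +6 (room for 8) → 6. Pool exhausted.
Total = 140×6 + 40×6 + 150×11 = 2730.

2730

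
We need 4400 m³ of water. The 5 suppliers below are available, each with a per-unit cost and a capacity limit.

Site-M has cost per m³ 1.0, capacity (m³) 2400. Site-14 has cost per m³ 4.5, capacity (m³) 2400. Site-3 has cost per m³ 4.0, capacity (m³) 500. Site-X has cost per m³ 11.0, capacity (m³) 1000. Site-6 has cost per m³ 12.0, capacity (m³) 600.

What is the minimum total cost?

11150

Use suppliers in increasing cost order.
Site-M (1.0): use full 2400 — 2000 m³ to go.
Site-3 (4.0): use full 500 — 1500 m³ to go.
Site-14 at 4.5: take 1500 of its 2400 — requirement met.
Site-X, Site-6: unused.
Cost = 2400×1.0 + 500×4.0 + 1500×4.5 = 11150.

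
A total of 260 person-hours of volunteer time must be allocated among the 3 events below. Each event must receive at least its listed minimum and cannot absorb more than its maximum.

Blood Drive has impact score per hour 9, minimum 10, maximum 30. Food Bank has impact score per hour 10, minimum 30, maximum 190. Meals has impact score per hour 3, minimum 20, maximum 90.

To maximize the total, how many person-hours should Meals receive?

40

Meeting every minimum uses 10+30+20 = 60 person-hours, leaving 200.
Order the events by impact score per hour: Food Bank 10 > Blood Drive 9 > Meals 3.
Food Bank takes 160 more to reach its cap of 190 — 40 left.
Blood Drive: +20 to 30 (cap) — 20 left.
Meals: +20 (room for 70) → 40. Pool exhausted.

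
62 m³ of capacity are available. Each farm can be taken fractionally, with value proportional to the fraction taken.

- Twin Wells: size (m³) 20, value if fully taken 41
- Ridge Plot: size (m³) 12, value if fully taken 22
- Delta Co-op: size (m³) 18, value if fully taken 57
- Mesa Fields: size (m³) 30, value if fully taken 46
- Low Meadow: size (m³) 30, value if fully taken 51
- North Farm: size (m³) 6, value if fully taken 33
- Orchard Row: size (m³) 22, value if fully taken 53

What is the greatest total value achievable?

Sort by value density: North Farm 33/6≈5.5, Delta Co-op 57/18≈3.17, Orchard Row 53/22≈2.41, Twin Wells 41/20≈2.05, Ridge Plot 22/12≈1.83, Low Meadow 51/30≈1.7, Mesa Fields 46/30≈1.53.
Take all of North Farm (6 m³, value 33) → 56 m³ left.
All 18 m³ of Delta Co-op fit (value 57) → 38 remain.
Take all of Orchard Row (22 m³, value 53) → 16 m³ left.
Fill the last 16 m³ with part of Twin Wells: 16/20 of it earns 32.8.
Total value = 175.8.

175.8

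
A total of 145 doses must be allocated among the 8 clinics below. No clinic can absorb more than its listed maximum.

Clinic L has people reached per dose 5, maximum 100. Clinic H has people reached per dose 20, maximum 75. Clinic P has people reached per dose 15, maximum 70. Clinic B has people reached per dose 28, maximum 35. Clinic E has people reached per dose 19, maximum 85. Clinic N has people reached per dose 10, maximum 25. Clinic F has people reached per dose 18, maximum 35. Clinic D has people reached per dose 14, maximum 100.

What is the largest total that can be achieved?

3145

Order the clinics by people reached per dose: Clinic B 28 > Clinic H 20 > Clinic E 19 > Clinic F 18 > Clinic P 15 > Clinic D 14 > Clinic N 10 > Clinic L 5.
Clinic B takes 35 to reach its cap of 35 ; 110 left.
Clinic H takes 75 to reach its cap of 75 ; 35 left.
Only 35 left; Clinic E takes them to reach 35.
Total = 20×75 + 28×35 + 19×35 = 3145.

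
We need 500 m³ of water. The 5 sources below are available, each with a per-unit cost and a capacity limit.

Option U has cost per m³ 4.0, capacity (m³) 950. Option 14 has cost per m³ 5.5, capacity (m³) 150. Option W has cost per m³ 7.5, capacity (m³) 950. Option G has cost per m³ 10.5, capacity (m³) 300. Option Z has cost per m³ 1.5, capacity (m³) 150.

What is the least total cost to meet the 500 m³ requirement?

1625

Fill from the cheapest source first.
Option Z (1.5): use full 150 — 350 m³ to go.
Take 350 from Option U at 4.0 to finish.
Option 14, Option W, Option G: unused.
Cost = 150×1.5 + 350×4.0 = 1625.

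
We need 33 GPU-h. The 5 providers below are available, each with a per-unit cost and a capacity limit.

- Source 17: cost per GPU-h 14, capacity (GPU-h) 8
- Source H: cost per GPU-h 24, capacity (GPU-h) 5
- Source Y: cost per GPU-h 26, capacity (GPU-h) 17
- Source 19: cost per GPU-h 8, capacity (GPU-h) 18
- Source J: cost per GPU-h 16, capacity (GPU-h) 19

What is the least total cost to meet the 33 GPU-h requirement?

Cheapest first:
Take 18 from Source 19 at 8 → need 15 more.
Take 8 from Source 17 at 14 → need 7 more.
Take 7 from Source J at 16 to finish.
Source H, Source Y: unused.
Cost = 18×8 + 8×14 + 7×16 = 368.

368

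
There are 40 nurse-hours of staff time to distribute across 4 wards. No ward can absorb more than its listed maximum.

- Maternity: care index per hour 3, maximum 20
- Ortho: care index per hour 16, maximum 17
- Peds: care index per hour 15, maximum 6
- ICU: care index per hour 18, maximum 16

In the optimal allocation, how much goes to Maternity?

Highest care index per hour first: ICU 18 > Ortho 16 > Peds 15 > Maternity 3.
ICU: +16 to 16 (cap) — 24 left.
Ortho: +17 to 17 (cap) — 7 left.
Peds takes 6 to reach its cap of 6 — 1 left.
Maternity has room for 20 but only 1 remain, so it gets 1.

1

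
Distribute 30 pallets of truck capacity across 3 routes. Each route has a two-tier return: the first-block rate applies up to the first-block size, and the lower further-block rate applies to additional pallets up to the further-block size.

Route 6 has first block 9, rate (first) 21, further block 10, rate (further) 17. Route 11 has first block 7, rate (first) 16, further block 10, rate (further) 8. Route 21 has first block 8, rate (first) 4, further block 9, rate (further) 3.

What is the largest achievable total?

503

Order all 6 blocks by rate: Route 6/first 21 > Route 6/second 17 > Route 11/first 16 > Route 11/second 8 > Route 21/first 4 > Route 21/second 3.
Route 6/first (21): +9 → 21 left.
Fill Route 6 second block (10 at 17) → 11 left.
Fill Route 11 first block (7 at 16) → 4 left.
4 remain; put them into Route 11 second at 8.
Total = 21×9 + 17×10 + 16×7 + 8×4 = 503.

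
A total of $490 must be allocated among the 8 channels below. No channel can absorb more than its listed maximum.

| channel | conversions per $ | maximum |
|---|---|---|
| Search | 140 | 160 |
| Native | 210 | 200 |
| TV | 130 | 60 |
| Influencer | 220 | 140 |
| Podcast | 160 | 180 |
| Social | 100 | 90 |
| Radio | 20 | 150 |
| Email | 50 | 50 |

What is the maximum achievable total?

Order the channels by conversions per $: Influencer 220 > Native 210 > Podcast 160 > Search 140 > TV 130 > Social 100 > Email 50 > Radio 20.
Influencer: +140 to 140 (cap) ; 350 left.
Native: +200 to 200 (cap) ; 150 left.
Only 150 left; Podcast takes them to reach 150.
Total = 210×200 + 220×140 + 160×150 = 96800.

96800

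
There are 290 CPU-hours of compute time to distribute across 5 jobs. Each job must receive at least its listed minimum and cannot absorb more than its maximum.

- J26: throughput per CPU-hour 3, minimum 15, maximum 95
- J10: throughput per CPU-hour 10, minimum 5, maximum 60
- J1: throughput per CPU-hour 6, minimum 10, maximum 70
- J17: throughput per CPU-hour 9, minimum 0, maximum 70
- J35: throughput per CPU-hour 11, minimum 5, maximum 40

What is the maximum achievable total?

Meeting every minimum uses 15+5+10+0+5 = 35 CPU-hours, leaving 255.
Order the jobs by throughput per CPU-hour: J35 11 > J10 10 > J17 9 > J1 6 > J26 3.
Give J35 35 more to hit its cap of 40 → 220 left.
J10: +55 to 60 (cap) → 165 left.
J17: +70 to 70 (cap) → 95 left.
J1: +60 to 70 (cap) → 35 left.
J26: +35 (room for 80) → 50. Pool exhausted.
Total = 3×50 + 10×60 + 6×70 + 9×70 + 11×40 = 2240.

2240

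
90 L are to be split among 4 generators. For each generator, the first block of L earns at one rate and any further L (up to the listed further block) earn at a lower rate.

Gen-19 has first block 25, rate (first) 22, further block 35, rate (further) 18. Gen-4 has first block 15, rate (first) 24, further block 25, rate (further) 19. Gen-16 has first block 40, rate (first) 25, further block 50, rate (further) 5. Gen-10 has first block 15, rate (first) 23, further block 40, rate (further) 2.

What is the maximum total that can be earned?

Rank every tier by rate: Gen-16/tier1 25 > Gen-4/tier1 24 > Gen-10/tier1 23 > Gen-19/tier1 22 > Gen-4/tier2 19 > Gen-19/tier2 18 > Gen-16/tier2 5 > Gen-10/tier2 2.
Fill Gen-16 tier1 block (40 at 25) → 50 left.
Fill Gen-4 tier1 block (15 at 24) → 35 left.
Gen-10/tier1 (23): +15 → 20 left.
Gen-19 tier1 at 22: only 20 left, fill 20.
Total = 25×40 + 24×15 + 23×15 + 22×20 = 2145.

2145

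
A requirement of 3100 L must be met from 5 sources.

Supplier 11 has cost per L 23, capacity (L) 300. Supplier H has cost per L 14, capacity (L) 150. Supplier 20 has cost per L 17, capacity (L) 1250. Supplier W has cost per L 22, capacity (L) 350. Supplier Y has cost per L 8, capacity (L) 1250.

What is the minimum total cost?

Cheapest first:
Supplier Y (8): use full 1250 ; 1850 L to go.
Supplier H (14): use full 150 ; 1700 L to go.
Take 1250 from Supplier 20 at 17 ; need 450 more.
Supplier W at 22: take all 350 L ; 100 still needed.
Take 100 from Supplier 11 at 23 to finish.
Cost = 1250×8 + 150×14 + 1250×17 + 350×22 + 100×23 = 43350.

43350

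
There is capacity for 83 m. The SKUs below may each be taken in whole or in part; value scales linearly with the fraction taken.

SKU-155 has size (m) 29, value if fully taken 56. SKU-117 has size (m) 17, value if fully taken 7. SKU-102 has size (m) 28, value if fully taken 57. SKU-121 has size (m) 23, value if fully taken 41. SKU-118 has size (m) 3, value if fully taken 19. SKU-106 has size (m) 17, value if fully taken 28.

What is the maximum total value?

173

Sort by value density: SKU-118 19/3≈6.33, SKU-102 57/28≈2.04, SKU-155 56/29≈1.93, SKU-121 41/23≈1.78, SKU-106 28/17≈1.65, SKU-117 7/17≈0.412.
SKU-118: take in full, 3 m for value 19 ; 80 left.
Take all of SKU-102 (28 m, value 57) ; 52 m left.
All 29 m of SKU-155 fit (value 56) ; 23 remain.
SKU-121: take in full, 23 m for value 41 ; 0 left.
Total value = 173.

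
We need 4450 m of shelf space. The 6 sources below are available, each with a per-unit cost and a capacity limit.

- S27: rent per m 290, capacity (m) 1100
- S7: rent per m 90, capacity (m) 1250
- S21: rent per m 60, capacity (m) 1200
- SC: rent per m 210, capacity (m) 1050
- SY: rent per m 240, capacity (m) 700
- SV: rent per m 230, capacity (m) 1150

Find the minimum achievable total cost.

Fill from the cheapest source first.
S21 (60): use full 1200 ; 3250 m to go.
Take 1250 from S7 at 90 ; need 2000 more.
Take 1050 from SC at 210 ; need 950 more.
SV at 230: take 950 of its 1150 ; requirement met.
SY, S27: unused.
Cost = 1200×60 + 1250×90 + 1050×210 + 950×230 = 623500.

623500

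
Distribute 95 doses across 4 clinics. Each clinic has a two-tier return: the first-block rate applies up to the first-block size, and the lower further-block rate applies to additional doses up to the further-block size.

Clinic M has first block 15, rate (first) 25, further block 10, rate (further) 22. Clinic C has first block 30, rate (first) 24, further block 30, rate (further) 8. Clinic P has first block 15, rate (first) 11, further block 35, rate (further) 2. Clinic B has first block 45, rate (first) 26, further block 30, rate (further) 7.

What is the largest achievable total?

Order all 8 blocks by rate: Clinic B/tier1 26 > Clinic M/tier1 25 > Clinic C/tier1 24 > Clinic M/tier2 22 > Clinic P/tier1 11 > Clinic C/tier2 8 > Clinic B/tier2 7 > Clinic P/tier2 2.
Clinic B tier1 at 26: fill all 45 → 50 left.
Clinic M/tier1 (25): +15 → 35 left.
Clinic C/tier1 (24): +30 → 5 left.
Clinic M tier2 at 22: only 5 left, fill 5.
Total = 26×45 + 25×15 + 24×30 + 22×5 = 2375.

2375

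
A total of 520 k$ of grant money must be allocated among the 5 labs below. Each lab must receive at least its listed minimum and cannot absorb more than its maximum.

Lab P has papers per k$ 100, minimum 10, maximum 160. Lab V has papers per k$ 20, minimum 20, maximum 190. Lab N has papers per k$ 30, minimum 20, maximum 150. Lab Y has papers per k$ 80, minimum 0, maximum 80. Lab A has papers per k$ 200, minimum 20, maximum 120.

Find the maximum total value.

Meeting every minimum uses 10+20+20+0+20 = 70 k$, leaving 450.
Order the labs by papers per k$: Lab A 200 > Lab P 100 > Lab Y 80 > Lab N 30 > Lab V 20.
Lab A takes 100 more to reach its cap of 120 — 350 left.
Lab P: +150 to 160 (cap) — 200 left.
Lab Y: +80 to 80 (cap) — 120 left.
Only 120 left; Lab N takes them to reach 140.
Total = 100×160 + 20×20 + 30×140 + 80×80 + 200×120 = 51000.

51000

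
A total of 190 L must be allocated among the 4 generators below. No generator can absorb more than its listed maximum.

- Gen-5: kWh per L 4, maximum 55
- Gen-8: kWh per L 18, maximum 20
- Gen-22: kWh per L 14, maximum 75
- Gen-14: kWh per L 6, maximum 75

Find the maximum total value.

1940

Order the generators by kWh per L: Gen-8 18 > Gen-22 14 > Gen-14 6 > Gen-5 4.
Gen-8: +20 to 20 (cap) ; 170 left.
Gen-22 takes 75 to reach its cap of 75 ; 95 left.
Give Gen-14 75 to hit its cap of 75 ; 20 left.
Gen-5 has room for 55 but only 20 remain, so it gets 20.
Total = 4×20 + 18×20 + 14×75 + 6×75 = 1940.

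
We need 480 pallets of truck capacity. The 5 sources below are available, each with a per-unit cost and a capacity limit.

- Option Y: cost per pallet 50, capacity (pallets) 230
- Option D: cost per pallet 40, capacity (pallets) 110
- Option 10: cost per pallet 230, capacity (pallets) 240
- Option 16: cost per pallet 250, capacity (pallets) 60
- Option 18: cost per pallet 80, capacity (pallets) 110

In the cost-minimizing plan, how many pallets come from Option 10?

Fill from the cheapest source first.
Option D at 40: take all 110 pallets — 370 still needed.
Take 230 from Option Y at 50 — need 140 more.
Option 18 at 80: take all 110 pallets — 30 still needed.
Option 10 (230): take the remaining 30 — done.
Option 16: unused.

30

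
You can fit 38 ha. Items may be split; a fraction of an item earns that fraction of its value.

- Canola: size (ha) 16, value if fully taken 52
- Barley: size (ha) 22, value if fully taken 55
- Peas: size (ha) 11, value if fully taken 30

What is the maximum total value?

Sort by value density: Canola 52/16≈3.25, Peas 30/11≈2.73, Barley 55/22≈2.5.
Canola: take in full, 16 ha for value 52 — 22 left.
Peas: take in full, 11 ha for value 30 — 11 left.
Only 11 ha remain; take 11/22 of Barley for value 55×11/22 = 27.5.
Total value = 109.5.

109.5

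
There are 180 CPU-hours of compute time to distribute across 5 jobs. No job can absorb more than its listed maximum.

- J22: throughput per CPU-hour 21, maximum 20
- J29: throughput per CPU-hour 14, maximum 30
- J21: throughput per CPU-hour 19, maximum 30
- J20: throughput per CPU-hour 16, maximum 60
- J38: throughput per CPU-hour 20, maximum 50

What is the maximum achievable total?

Order the jobs by throughput per CPU-hour: J22 21 > J38 20 > J21 19 > J20 16 > J29 14.
Give J22 20 to hit its cap of 20 ; 160 left.
Give J38 50 to hit its cap of 50 ; 110 left.
J21: +30 to 30 (cap) ; 80 left.
J20: +60 to 60 (cap) ; 20 left.
Only 20 left; J29 takes them to reach 20.
Total = 21×20 + 14×20 + 19×30 + 16×60 + 20×50 = 3230.

3230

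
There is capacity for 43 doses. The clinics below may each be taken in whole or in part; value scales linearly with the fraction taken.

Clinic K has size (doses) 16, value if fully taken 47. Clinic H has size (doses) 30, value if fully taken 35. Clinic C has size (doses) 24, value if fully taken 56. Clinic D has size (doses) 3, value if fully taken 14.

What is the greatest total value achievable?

117

Rank by value-to-size ratio: Clinic D 14/3≈4.67, Clinic K 47/16≈2.94, Clinic C 56/24≈2.33, Clinic H 35/30≈1.17.
Take all of Clinic D (3 doses, value 14) ; 40 doses left.
Clinic K: take in full, 16 doses for value 47 ; 24 left.
Clinic C: take in full, 24 doses for value 56 ; 0 left.
Total value = 117.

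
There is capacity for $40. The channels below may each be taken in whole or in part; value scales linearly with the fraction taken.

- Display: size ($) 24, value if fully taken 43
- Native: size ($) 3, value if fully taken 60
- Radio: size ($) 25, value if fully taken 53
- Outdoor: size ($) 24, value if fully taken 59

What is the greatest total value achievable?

146.56

Rank by value-to-size ratio: Native 60/3≈20, Outdoor 59/24≈2.46, Radio 53/25≈2.12, Display 43/24≈1.79.
Take all of Native (3 $, value 60) → 37 $ left.
All 24 $ of Outdoor fit (value 59) → 13 remain.
Fill the last 13 $ with part of Radio: 13/25 of it earns 27.56.
Total value = 146.56.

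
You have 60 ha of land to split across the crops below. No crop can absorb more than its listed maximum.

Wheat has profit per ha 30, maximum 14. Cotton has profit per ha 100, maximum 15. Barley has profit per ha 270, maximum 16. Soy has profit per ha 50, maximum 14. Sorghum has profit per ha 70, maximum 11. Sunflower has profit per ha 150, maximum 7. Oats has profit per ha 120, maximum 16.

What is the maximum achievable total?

9210

Order the crops by profit per ha: Barley 270 > Sunflower 150 > Oats 120 > Cotton 100 > Sorghum 70 > Soy 50 > Wheat 30.
Barley takes 16 to reach its cap of 16 — 44 left.
Give Sunflower 7 to hit its cap of 7 — 37 left.
Oats takes 16 to reach its cap of 16 — 21 left.
Cotton: +15 to 15 (cap) — 6 left.
Sorghum has room for 11 but only 6 remain, so it gets 6.
Total = 100×15 + 270×16 + 70×6 + 150×7 + 120×16 = 9210.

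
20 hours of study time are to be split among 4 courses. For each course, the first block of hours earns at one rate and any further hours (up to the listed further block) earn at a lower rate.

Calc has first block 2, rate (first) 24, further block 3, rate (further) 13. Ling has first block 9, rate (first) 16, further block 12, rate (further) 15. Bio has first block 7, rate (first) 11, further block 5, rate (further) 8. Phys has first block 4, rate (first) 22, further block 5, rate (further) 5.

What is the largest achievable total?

355

Treat each block as its own option and order by rate: Calc/first 24 > Phys/first 22 > Ling/first 16 > Ling/second 15 > Calc/second 13 > Bio/first 11 > Bio/second 8 > Phys/second 5.
Calc first at 24: fill all 2 → 18 left.
Phys first at 22: fill all 4 → 14 left.
Ling/first (16): +9 → 5 left.
Ling second at 15: only 5 left, fill 5.
Total = 24×2 + 22×4 + 16×9 + 15×5 = 355.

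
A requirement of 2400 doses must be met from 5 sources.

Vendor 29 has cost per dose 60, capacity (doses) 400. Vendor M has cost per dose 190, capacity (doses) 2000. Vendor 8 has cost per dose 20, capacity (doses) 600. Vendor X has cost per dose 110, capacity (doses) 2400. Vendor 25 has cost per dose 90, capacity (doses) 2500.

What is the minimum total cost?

162000

Use sources in increasing cost order.
Take 600 from Vendor 8 at 20 → need 1800 more.
Take 400 from Vendor 29 at 60 → need 1400 more.
Vendor 25 at 90: take 1400 of its 2500 → requirement met.
Vendor X, Vendor M: unused.
Cost = 600×20 + 400×60 + 1400×90 = 162000.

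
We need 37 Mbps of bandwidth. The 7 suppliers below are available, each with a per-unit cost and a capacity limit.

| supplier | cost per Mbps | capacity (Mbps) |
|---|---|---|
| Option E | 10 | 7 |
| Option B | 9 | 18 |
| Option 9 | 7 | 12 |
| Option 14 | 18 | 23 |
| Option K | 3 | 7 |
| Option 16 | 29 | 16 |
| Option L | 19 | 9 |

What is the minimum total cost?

Fill from the cheapest supplier first.
Take 7 from Option K at 3 — need 30 more.
Option 9 at 7: take all 12 Mbps — 18 still needed.
Option B at 9: take all 18 Mbps — 0 still needed.
Option E, Option 14, Option L, Option 16: unused.
Cost = 7×3 + 12×7 + 18×9 = 267.

267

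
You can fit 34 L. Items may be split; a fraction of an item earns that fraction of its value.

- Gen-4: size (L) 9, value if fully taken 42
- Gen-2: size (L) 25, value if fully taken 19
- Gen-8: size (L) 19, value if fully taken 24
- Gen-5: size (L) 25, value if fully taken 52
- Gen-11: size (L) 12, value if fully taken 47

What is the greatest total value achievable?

Sort by value density: Gen-4 42/9≈4.67, Gen-11 47/12≈3.92, Gen-5 52/25≈2.08, Gen-8 24/19≈1.26, Gen-2 19/25≈0.76.
All 9 L of Gen-4 fit (value 42) → 25 remain.
All 12 L of Gen-11 fit (value 47) → 13 remain.
13 L left: a 13/25 share of Gen-5 gives 52×13/25 = 27.04.
Total value = 116.04.

116.04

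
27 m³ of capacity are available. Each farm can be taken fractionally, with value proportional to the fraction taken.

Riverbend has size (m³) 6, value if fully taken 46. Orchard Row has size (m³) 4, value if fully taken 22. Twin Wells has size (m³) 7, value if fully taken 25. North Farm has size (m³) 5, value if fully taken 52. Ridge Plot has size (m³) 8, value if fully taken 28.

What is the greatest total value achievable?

162.5

Rank by value-to-size ratio: North Farm 52/5≈10.4, Riverbend 46/6≈7.67, Orchard Row 22/4≈5.5, Twin Wells 25/7≈3.57, Ridge Plot 28/8≈3.5.
Take all of North Farm (5 m³, value 52) — 22 m³ left.
Riverbend: take in full, 6 m³ for value 46 — 16 left.
Take all of Orchard Row (4 m³, value 22) — 12 m³ left.
Take all of Twin Wells (7 m³, value 25) — 5 m³ left.
5 m³ left: a 5/8 share of Ridge Plot gives 28×5/8 = 17.5.
Total value = 162.5.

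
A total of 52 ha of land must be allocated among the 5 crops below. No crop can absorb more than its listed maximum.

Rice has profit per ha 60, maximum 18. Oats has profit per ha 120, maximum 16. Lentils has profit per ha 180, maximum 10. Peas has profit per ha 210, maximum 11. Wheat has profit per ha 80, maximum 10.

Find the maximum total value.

Order the crops by profit per ha: Peas 210 > Lentils 180 > Oats 120 > Wheat 80 > Rice 60.
Peas: +11 to 11 (cap) — 41 left.
Lentils takes 10 to reach its cap of 10 — 31 left.
Oats: +16 to 16 (cap) — 15 left.
Wheat: +10 to 10 (cap) — 5 left.
Rice has room for 18 but only 5 remain, so it gets 5.
Total = 60×5 + 120×16 + 180×10 + 210×11 + 80×10 = 7130.

7130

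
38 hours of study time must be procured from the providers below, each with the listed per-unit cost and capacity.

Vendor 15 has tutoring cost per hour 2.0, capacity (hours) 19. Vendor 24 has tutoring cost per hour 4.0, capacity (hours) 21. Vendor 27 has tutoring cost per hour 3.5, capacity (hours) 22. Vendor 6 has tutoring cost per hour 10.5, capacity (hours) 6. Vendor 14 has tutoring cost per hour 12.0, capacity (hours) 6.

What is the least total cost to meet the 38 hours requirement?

Use providers in increasing cost order.
Vendor 15 (2.0): use full 19 — 19 hours to go.
Take 19 from Vendor 27 at 3.5 to finish.
Vendor 24, Vendor 6, Vendor 14: unused.
Cost = 19×2.0 + 19×3.5 = 104.5.

104.5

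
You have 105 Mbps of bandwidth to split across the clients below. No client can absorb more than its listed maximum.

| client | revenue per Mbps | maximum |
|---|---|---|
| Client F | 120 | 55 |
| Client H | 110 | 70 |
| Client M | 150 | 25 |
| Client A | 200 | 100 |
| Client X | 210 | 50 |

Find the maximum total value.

Order the clients by revenue per Mbps: Client X 210 > Client A 200 > Client M 150 > Client F 120 > Client H 110.
Client X: +50 to 50 (cap) — 55 left.
Client A: +55 (room for 100) → 55. Pool exhausted.
Total = 200×55 + 210×50 = 21500.

21500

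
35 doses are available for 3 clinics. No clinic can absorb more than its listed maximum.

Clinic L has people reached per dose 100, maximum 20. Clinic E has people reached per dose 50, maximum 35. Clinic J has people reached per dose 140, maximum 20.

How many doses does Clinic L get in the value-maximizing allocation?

15

Order the clinics by people reached per dose: Clinic J 140 > Clinic L 100 > Clinic E 50.
Clinic J takes 20 to reach its cap of 20 ; 15 left.
Clinic L: +15 (room for 20) → 15. Pool exhausted.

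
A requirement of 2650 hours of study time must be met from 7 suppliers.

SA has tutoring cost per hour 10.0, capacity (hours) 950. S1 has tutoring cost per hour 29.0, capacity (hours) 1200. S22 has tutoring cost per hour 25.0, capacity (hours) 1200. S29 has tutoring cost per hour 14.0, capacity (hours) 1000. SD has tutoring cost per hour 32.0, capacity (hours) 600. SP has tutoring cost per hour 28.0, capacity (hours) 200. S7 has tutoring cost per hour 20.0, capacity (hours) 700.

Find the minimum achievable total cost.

Use suppliers in increasing cost order.
Take 950 from SA at 10.0 ; need 1700 more.
Take 1000 from S29 at 14.0 ; need 700 more.
S7 (20.0): use full 700 ; 0 hours to go.
S22, SP, S1, SD: unused.
Cost = 950×10.0 + 1000×14.0 + 700×20.0 = 37500.

37500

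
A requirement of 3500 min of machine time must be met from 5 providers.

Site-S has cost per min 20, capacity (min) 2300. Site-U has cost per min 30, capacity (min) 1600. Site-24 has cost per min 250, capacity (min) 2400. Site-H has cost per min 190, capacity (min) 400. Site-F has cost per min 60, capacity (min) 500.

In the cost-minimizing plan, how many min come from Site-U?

Cheapest first:
Site-S (20): use full 2300 — 1200 min to go.
Site-U at 30: take 1200 of its 1600 — requirement met.
Site-F, Site-H, Site-24: unused.

1200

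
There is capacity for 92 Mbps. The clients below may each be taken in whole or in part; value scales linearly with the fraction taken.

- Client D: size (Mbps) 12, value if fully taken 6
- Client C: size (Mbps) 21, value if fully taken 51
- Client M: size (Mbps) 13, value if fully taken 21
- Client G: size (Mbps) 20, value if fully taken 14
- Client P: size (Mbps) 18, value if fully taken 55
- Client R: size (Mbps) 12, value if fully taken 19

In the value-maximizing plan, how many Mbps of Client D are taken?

Rank by value-to-size ratio: Client P 55/18≈3.06, Client C 51/21≈2.43, Client M 21/13≈1.62, Client R 19/12≈1.58, Client G 14/20≈0.7, Client D 6/12≈0.5.
Client P: take in full, 18 Mbps for value 55 ; 74 left.
Take all of Client C (21 Mbps, value 51) ; 53 Mbps left.
Take all of Client M (13 Mbps, value 21) ; 40 Mbps left.
Take all of Client R (12 Mbps, value 19) ; 28 Mbps left.
All 20 Mbps of Client G fit (value 14) ; 8 remain.
Only 8 Mbps remain; take 8/12 of Client D for value 6×8/12 = 4.

8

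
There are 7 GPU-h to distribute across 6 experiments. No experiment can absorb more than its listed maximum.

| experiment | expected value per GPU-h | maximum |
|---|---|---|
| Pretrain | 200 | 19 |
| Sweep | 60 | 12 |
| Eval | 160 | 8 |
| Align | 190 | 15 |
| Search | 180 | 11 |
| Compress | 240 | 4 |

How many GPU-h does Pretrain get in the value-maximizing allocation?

3

Order the experiments by expected value per GPU-h: Compress 240 > Pretrain 200 > Align 190 > Search 180 > Eval 160 > Sweep 60.
Compress takes 4 to reach its cap of 4 → 3 left.
Pretrain: +3 (room for 19) → 3. Pool exhausted.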